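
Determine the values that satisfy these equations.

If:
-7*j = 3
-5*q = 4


Then:
j = -3/7
q = -4/5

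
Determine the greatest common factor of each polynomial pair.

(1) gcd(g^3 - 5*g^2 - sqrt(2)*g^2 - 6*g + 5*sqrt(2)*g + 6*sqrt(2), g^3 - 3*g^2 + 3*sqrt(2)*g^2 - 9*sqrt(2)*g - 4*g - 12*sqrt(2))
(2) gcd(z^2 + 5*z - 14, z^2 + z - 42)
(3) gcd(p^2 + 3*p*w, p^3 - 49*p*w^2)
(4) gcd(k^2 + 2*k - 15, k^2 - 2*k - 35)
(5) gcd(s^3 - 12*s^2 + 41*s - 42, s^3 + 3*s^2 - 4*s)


(1) = g + 1
(2) = z + 7
(3) = gcd(p*(p + 3*w), p*(p - 7*w)*(p + 7*w)) = p
(4) = gcd((k - 3)*(k + 5), (k - 7)*(k + 5)) = k + 5
(5) = 1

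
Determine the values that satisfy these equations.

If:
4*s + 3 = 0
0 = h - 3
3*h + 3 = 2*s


Then:
No Solution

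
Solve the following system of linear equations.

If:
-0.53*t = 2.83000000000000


Then:
t = -5.34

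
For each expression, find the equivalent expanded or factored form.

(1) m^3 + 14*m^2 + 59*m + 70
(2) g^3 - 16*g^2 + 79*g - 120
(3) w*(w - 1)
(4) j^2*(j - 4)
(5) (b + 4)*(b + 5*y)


(1) = (m + 2)*(m + 5)*(m + 7)
(2) = (g - 8)*(g - 5)*(g - 3)
(3) = w^2 - w
(4) = j^3 - 4*j^2
(5) = b^2 + 5*b*y + 4*b + 20*y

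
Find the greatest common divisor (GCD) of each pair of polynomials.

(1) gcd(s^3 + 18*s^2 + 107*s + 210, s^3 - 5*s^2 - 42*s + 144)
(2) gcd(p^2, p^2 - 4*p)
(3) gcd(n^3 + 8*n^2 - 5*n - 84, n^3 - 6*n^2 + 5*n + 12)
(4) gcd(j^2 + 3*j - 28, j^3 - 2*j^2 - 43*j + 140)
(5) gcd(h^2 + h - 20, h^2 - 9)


(1) = gcd((s + 5)*(s + 6)*(s + 7), (s - 8)*(s - 3)*(s + 6)) = s + 6
(2) = gcd(p^2, p*(p - 4)) = p
(3) = gcd((n - 3)*(n + 4)*(n + 7), (n - 4)*(n - 3)*(n + 1)) = n - 3
(4) = gcd((j - 4)*(j + 7), (j - 5)*(j - 4)*(j + 7)) = j^2 + 3*j - 28
(5) = gcd((h - 4)*(h + 5), (h - 3)*(h + 3)) = 1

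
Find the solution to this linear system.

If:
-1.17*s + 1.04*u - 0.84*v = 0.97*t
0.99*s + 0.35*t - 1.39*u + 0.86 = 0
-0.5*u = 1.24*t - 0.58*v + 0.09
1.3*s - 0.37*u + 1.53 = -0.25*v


Then:
s = -1.46
t = 0.54
u = -0.29
v = 1.06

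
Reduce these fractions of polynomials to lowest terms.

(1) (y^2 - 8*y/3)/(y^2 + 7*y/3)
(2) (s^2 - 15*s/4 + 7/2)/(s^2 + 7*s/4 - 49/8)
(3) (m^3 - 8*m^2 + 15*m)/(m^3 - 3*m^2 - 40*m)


(1) = (3*y - 8)/(3*y + 7)
(2) = (2*s - 4)/(2*s + 7)
(3) = (m^2 - 8*m + 15)/(m^2 - 3*m - 40)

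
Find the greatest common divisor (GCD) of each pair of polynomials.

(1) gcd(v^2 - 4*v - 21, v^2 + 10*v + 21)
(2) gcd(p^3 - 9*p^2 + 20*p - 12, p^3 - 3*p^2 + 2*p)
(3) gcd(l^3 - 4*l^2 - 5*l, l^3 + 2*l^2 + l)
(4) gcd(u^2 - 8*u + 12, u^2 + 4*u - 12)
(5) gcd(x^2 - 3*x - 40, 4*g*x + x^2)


(1) = gcd((v - 7)*(v + 3), (v + 3)*(v + 7)) = v + 3
(2) = p^2 - 3*p + 2
(3) = gcd(l*(l - 5)*(l + 1), l*(l + 1)^2) = l^2 + l
(4) = u - 2
(5) = 1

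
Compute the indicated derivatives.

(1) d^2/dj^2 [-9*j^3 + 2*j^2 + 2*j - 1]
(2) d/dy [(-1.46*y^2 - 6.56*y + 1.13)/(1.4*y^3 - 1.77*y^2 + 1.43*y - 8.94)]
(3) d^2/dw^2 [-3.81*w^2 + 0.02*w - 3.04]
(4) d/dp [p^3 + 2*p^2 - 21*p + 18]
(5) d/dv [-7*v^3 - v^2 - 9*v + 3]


(1) = 4 - 54*j
(2) = (2.044*y^4 + 18.368*y^3 - 18.445*y^2 + 30.105*y + 57.0305)/(1.96*y^6 - 4.956*y^5 + 7.1369*y^4 - 30.0942*y^3 + 33.6925*y^2 - 25.5684*y + 79.9236)
(3) = -7.62000000000000
(4) = 3*p^2 + 4*p - 21
(5) = -21*v^2 - 2*v - 9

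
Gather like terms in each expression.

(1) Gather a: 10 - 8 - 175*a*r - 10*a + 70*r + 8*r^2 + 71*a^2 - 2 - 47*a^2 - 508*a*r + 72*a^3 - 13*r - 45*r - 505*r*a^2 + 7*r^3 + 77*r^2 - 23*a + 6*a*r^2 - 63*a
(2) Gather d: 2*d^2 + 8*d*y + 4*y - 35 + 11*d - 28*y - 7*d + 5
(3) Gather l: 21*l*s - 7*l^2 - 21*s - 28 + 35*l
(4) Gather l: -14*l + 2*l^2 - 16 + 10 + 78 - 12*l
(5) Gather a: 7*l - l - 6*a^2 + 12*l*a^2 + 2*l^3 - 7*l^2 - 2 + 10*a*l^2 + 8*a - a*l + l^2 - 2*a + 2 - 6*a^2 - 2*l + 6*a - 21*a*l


(1) = 72*a^3 + a^2*(24 - 505*r) + a*(6*r^2 - 683*r - 96) + 7*r^3 + 85*r^2 + 12*r
(2) = 2*d^2 + d*(8*y + 4) - 24*y - 30
(3) = -7*l^2 + l*(21*s + 35) - 21*s - 28
(4) = 2*l^2 - 26*l + 72
(5) = a^2*(12*l - 12) + a*(10*l^2 - 22*l + 12) + 2*l^3 - 6*l^2 + 4*l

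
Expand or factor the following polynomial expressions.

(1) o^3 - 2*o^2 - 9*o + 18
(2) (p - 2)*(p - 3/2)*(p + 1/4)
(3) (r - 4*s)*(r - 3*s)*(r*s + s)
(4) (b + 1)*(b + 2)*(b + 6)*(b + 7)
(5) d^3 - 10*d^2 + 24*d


(1) = (o - 3)*(o - 2)*(o + 3)
(2) = p^3 - 13*p^2/4 + 17*p/8 + 3/4
(3) = r^3*s - 7*r^2*s^2 + r^2*s + 12*r*s^3 - 7*r*s^2 + 12*s^3
(4) = b^4 + 16*b^3 + 83*b^2 + 152*b + 84
(5) = d*(d - 6)*(d - 4)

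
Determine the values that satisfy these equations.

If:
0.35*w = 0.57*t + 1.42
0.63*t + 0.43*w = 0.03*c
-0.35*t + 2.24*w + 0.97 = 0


Then:
c = -77.08
t = -3.05
w = -0.91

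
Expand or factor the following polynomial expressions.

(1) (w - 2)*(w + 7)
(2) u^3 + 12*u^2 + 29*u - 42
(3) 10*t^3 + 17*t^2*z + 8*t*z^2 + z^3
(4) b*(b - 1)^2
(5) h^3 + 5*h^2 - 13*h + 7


(1) = w^2 + 5*w - 14
(2) = (u - 1)*(u + 6)*(u + 7)
(3) = (t + z)*(2*t + z)*(5*t + z)
(4) = b^3 - 2*b^2 + b
(5) = (h - 1)^2*(h + 7)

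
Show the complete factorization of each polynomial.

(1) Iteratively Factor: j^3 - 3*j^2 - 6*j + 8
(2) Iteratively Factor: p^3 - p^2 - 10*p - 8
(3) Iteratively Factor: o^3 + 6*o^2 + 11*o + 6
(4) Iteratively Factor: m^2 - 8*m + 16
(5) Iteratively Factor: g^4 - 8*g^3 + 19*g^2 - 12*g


(1) = (j - 1)*(j^2 - 2*j - 8) = (j - 4)*(j - 1)*(j + 2)
(2) = (p + 1)*(p^2 - 2*p - 8) = (p + 1)*(p + 2)*(p - 4)
(3) = (o + 2)*(o^2 + 4*o + 3) = (o + 2)*(o + 3)*(o + 1)
(4) = (m - 4)*(m - 4)
(5) = (g)*(g^3 - 8*g^2 + 19*g - 12) = g*(g - 4)*(g^2 - 4*g + 3) = g*(g - 4)*(g - 1)*(g - 3)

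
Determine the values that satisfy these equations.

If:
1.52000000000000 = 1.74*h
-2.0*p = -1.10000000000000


Then:
h = 0.87
p = 0.55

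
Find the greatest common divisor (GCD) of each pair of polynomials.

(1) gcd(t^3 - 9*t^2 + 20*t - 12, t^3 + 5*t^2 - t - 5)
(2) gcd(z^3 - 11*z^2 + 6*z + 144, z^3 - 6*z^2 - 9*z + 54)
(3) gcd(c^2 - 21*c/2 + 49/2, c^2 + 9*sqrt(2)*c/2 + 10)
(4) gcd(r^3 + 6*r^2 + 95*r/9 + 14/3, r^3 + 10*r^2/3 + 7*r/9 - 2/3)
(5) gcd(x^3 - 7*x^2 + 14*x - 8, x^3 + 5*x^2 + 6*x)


(1) = t - 1
(2) = gcd((z - 8)*(z - 6)*(z + 3), (z - 6)*(z - 3)*(z + 3)) = z^2 - 3*z - 18
(3) = gcd((c - 7)*(c - 7/2), (c + 2*sqrt(2))*(c + 5*sqrt(2)/2)) = 1
(4) = r^2 + 11*r/3 + 2
(5) = 1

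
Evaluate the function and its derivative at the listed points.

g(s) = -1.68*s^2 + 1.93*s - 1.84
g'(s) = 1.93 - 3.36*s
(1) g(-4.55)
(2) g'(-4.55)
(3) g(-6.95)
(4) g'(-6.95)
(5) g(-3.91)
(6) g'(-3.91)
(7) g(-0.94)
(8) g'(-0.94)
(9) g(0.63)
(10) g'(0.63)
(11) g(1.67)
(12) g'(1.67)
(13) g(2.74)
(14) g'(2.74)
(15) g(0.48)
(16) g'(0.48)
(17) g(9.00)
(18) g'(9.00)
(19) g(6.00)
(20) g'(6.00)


(1) = -45.40
(2) = 17.22
(3) = -96.40
(4) = 25.28
(5) = -35.07
(6) = 15.07
(7) = -5.14
(8) = 5.09
(9) = -1.29
(10) = -0.19
(11) = -3.30
(12) = -3.68
(13) = -9.16
(14) = -7.28
(15) = -1.30
(16) = 0.32
(17) = -120.55
(18) = -28.31
(19) = -50.74
(20) = -18.23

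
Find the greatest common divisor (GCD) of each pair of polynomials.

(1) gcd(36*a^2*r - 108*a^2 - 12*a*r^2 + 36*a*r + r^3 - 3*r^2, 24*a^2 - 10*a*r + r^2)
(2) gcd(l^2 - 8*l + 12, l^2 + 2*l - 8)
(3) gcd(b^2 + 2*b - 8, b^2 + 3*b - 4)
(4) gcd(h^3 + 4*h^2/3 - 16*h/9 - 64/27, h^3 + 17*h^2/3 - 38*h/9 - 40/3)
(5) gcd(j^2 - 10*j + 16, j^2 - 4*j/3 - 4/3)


(1) = -6*a + r
(2) = l - 2
(3) = gcd((b - 2)*(b + 4), (b - 1)*(b + 4)) = b + 4
(4) = h + 4/3
(5) = gcd((j - 8)*(j - 2), (j - 2)*(j + 2/3)) = j - 2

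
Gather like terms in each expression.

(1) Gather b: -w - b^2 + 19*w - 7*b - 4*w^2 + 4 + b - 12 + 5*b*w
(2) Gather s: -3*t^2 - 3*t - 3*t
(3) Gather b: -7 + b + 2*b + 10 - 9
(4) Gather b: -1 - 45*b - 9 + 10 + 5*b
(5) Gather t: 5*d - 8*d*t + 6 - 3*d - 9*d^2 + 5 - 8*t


(1) = -b^2 + b*(5*w - 6) - 4*w^2 + 18*w - 8
(2) = -3*t^2 - 6*t
(3) = 3*b - 6
(4) = -40*b
(5) = -9*d^2 + 2*d + t*(-8*d - 8) + 11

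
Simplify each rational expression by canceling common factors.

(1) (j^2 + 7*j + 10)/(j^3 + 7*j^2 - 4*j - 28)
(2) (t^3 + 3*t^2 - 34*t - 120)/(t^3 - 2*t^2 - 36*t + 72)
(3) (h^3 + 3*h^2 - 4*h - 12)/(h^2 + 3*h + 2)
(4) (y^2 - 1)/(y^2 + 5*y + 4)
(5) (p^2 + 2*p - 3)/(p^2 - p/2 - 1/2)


(1) = (j + 5)/(j^2 + 5*j - 14)
(2) = (t^2 + 9*t + 20)/(t^2 + 4*t - 12)
(3) = (h^2 + h - 6)/(h + 1)
(4) = (y - 1)/(y + 4)
(5) = (2*p + 6)/(2*p + 1)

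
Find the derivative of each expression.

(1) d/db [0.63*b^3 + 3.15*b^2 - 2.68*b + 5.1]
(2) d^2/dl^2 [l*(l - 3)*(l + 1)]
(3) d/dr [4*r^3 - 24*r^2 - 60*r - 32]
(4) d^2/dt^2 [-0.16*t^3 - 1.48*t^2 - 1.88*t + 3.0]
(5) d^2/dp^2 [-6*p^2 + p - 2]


(1) = 1.89*b^2 + 6.3*b - 2.68
(2) = 6*l - 4
(3) = 12*r^2 - 48*r - 60
(4) = -0.96*t - 2.96
(5) = -12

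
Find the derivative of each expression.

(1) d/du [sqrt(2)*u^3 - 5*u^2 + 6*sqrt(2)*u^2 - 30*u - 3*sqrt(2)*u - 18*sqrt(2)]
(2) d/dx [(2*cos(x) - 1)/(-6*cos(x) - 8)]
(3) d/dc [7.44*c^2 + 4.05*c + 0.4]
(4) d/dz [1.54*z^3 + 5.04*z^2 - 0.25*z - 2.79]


(1) = 3*sqrt(2)*u^2 - 10*u + 12*sqrt(2)*u - 30 - 3*sqrt(2)
(2) = 11*sin(x)/(2*(3*cos(x) + 4)^2)
(3) = 14.88*c + 4.05
(4) = 4.62*z^2 + 10.08*z - 0.25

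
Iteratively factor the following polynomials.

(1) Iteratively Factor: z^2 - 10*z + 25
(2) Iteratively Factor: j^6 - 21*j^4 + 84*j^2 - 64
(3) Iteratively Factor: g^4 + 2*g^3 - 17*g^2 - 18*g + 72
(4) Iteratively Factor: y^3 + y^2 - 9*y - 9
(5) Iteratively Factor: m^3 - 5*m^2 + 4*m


(1) = (z - 5)*(z - 5)
(2) = (j - 2)*(j^5 + 2*j^4 - 17*j^3 - 34*j^2 + 16*j + 32) = (j - 2)*(j + 1)*(j^4 + j^3 - 18*j^2 - 16*j + 32) = (j - 4)*(j - 2)*(j + 1)*(j^3 + 5*j^2 + 2*j - 8) = (j - 4)*(j - 2)*(j + 1)*(j + 4)*(j^2 + j - 2) = (j - 4)*(j - 2)*(j - 1)*(j + 1)*(j + 4)*(j + 2)
(3) = (g + 4)*(g^3 - 2*g^2 - 9*g + 18) = (g + 3)*(g + 4)*(g^2 - 5*g + 6) = (g - 2)*(g + 3)*(g + 4)*(g - 3)
(4) = (y + 1)*(y^2 - 9) = (y + 1)*(y + 3)*(y - 3)
(5) = (m - 4)*(m^2 - m) = (m - 4)*(m - 1)*(m)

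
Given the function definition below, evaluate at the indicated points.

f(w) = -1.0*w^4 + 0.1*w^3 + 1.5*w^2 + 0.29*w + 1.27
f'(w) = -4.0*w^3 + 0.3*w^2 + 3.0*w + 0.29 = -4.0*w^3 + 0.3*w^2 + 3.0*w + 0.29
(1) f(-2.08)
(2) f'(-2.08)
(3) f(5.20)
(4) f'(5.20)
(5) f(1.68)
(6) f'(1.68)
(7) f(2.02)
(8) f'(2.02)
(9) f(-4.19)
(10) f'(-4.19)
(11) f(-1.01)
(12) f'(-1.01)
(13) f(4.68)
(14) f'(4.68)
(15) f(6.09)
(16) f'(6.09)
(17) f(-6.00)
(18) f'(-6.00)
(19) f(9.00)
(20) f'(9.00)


(1) = -12.46
(2) = 31.34
(3) = -673.76
(4) = -538.43
(5) = -1.50
(6) = -12.79
(7) = -7.85
(8) = -25.40
(9) = -289.18
(10) = 287.23
(11) = 1.36
(12) = 1.69
(13) = -433.98
(14) = -389.11
(15) = -1294.27
(16) = -873.78
(17) = -1264.07
(18) = 857.09
(19) = -6362.72
(20) = -2864.41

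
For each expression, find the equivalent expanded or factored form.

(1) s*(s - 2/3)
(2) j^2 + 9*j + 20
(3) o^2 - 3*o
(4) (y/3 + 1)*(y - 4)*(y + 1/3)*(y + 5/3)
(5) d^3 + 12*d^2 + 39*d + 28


(1) = s^2 - 2*s/3
(2) = (j + 4)*(j + 5)
(3) = o*(o - 3)
(4) = y^4/3 + y^3/3 - 121*y^2/27 - 221*y/27 - 20/9
(5) = (d + 1)*(d + 4)*(d + 7)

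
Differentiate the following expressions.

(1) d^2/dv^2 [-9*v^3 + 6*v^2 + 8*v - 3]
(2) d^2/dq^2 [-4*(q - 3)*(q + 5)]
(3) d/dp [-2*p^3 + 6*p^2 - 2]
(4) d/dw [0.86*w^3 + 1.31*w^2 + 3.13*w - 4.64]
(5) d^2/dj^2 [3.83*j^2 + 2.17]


(1) = 12 - 54*v
(2) = -8
(3) = 6*p*(2 - p)
(4) = 2.58*w^2 + 2.62*w + 3.13
(5) = 7.66000000000000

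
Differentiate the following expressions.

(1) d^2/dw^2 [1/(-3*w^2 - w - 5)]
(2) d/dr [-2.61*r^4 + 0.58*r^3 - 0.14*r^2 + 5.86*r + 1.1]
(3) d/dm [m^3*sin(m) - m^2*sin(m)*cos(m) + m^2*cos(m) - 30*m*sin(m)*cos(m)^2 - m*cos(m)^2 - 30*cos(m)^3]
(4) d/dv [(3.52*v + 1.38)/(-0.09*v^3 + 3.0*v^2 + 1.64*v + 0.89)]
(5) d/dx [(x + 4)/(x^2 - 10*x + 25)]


(1) = 2*(9*w^2 + 3*w - (6*w + 1)^2 + 15)/(3*w^2 + w + 5)^3
(2) = -10.44*r^3 + 1.74*r^2 - 0.28*r + 5.86
(3) = m^3*cos(m) + 2*m^2*sin(m) - 2*m^2*cos(m)^2 + m^2 - 90*m*cos(m)^3 + 62*m*cos(m) + 60*sin(m)*cos(m)^2 - cos(m)^2
(4) = (0.6336*v^3 - 10.1874*v^2 - 8.28*v + 0.8696)/(0.0081*v^6 - 0.54*v^5 + 8.7048*v^4 + 9.6798*v^3 + 8.0296*v^2 + 2.9192*v + 0.7921)
(5) = (-x - 13)/(x^3 - 15*x^2 + 75*x - 125)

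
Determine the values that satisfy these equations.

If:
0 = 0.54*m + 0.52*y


Then:
m = -0.962962962962963*y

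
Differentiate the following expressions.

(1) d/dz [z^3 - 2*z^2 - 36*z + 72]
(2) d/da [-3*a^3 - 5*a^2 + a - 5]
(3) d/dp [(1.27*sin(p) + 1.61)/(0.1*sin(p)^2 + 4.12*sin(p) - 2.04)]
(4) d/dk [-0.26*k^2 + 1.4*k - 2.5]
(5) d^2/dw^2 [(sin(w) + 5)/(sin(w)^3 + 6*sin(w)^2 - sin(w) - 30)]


(1) = 3*z^2 - 4*z - 36
(2) = -9*a^2 - 10*a + 1
(3) = (-0.322*sin(p) + 0.0635*cos(2*p) - 9.2875)*cos(p)/(0.1*sin(p)^2 + 4.12*sin(p) - 2.04)^2
(4) = 1.4 - 0.52*k
(5) = (-4*sin(w)^4 - 3*sin(w)^3 - 19*sin(w)^2 + 14)/((sin(w) - 2)^3*(sin(w) + 3)^3)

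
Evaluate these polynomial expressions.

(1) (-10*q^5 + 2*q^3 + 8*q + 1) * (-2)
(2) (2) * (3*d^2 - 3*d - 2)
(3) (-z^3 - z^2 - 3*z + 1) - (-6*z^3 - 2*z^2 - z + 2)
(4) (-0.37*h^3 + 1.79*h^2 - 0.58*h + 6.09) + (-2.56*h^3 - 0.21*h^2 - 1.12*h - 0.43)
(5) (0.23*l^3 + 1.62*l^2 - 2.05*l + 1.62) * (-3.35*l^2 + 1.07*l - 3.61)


(1) = 20*q^5 - 4*q^3 - 16*q - 2
(2) = 6*d^2 - 6*d - 4
(3) = 5*z^3 + z^2 - 2*z - 1
(4) = -2.93*h^3 + 1.58*h^2 - 1.7*h + 5.66
(5) = -0.7705*l^5 - 5.1809*l^4 + 7.7706*l^3 - 13.4687*l^2 + 9.1339*l - 5.8482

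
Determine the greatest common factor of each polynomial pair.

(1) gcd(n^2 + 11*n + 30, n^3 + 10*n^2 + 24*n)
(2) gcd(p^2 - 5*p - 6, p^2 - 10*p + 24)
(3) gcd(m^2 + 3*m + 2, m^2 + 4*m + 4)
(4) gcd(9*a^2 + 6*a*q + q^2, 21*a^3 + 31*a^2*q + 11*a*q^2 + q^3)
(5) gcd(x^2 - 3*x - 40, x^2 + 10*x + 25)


(1) = gcd((n + 5)*(n + 6), n*(n + 4)*(n + 6)) = n + 6
(2) = p - 6
(3) = gcd((m + 1)*(m + 2), (m + 2)^2) = m + 2
(4) = 3*a + q
(5) = gcd((x - 8)*(x + 5), (x + 5)^2) = x + 5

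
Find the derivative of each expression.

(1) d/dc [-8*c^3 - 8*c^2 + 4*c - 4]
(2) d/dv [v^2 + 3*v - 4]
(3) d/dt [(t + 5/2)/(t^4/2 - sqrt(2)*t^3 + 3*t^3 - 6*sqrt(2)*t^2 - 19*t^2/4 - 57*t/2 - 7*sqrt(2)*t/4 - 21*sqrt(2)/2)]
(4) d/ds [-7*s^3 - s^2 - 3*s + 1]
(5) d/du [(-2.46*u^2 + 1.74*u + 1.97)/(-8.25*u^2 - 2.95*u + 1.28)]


(1) = -24*c^2 - 16*c + 4
(2) = 2*v + 3
(3) = 2*(4*t^4 - 8*sqrt(2)*t^3 + 24*t^3 - 48*sqrt(2)*t^2 - 38*t^2 - 228*t - 14*sqrt(2)*t + (2*t + 5)*(-8*t^3 - 36*t^2 + 12*sqrt(2)*t^2 + 38*t + 48*sqrt(2)*t + 7*sqrt(2) + 114) - 84*sqrt(2))/(-2*t^4 - 12*t^3 + 4*sqrt(2)*t^3 + 19*t^2 + 24*sqrt(2)*t^2 + 7*sqrt(2)*t + 114*t + 42*sqrt(2))^2
(4) = -21*s^2 - 2*s - 3
(5) = (21.612*u^2 + 26.2074*u + 8.0387)/(68.0625*u^4 + 48.675*u^3 - 12.4175*u^2 - 7.552*u + 1.6384)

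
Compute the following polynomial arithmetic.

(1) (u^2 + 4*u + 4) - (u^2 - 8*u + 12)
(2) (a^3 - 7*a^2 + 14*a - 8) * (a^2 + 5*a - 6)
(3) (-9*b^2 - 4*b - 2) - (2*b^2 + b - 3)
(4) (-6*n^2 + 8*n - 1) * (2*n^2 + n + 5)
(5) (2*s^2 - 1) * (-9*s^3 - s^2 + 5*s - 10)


(1) = 12*u - 8
(2) = a^5 - 2*a^4 - 27*a^3 + 104*a^2 - 124*a + 48
(3) = -11*b^2 - 5*b + 1
(4) = -12*n^4 + 10*n^3 - 24*n^2 + 39*n - 5
(5) = -18*s^5 - 2*s^4 + 19*s^3 - 19*s^2 - 5*s + 10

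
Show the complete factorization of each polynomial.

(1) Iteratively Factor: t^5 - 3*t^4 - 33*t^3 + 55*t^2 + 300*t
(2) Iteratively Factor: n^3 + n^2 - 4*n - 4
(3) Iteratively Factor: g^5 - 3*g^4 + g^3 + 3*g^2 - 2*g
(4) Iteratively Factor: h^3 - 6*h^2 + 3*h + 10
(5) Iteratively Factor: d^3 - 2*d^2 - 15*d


(1) = (t - 5)*(t^4 + 2*t^3 - 23*t^2 - 60*t) = (t - 5)*(t + 3)*(t^3 - t^2 - 20*t) = t*(t - 5)*(t + 3)*(t^2 - t - 20) = t*(t - 5)*(t + 3)*(t + 4)*(t - 5)
(2) = (n - 2)*(n^2 + 3*n + 2) = (n - 2)*(n + 2)*(n + 1)
(3) = (g + 1)*(g^4 - 4*g^3 + 5*g^2 - 2*g) = (g - 2)*(g + 1)*(g^3 - 2*g^2 + g) = (g - 2)*(g - 1)*(g + 1)*(g^2 - g) = g*(g - 2)*(g - 1)*(g + 1)*(g - 1)
(4) = (h - 5)*(h^2 - h - 2) = (h - 5)*(h - 2)*(h + 1)
(5) = (d)*(d^2 - 2*d - 15) = d*(d + 3)*(d - 5)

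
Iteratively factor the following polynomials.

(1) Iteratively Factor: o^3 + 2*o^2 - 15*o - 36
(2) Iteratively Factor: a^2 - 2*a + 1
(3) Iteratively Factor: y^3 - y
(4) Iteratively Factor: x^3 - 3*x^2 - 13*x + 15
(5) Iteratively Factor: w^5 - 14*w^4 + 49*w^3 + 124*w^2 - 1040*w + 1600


(1) = (o - 4)*(o^2 + 6*o + 9) = (o - 4)*(o + 3)*(o + 3)
(2) = (a - 1)*(a - 1)
(3) = (y)*(y^2 - 1) = y*(y - 1)*(y + 1)
(4) = (x + 3)*(x^2 - 6*x + 5) = (x - 1)*(x + 3)*(x - 5)
(5) = (w - 5)*(w^4 - 9*w^3 + 4*w^2 + 144*w - 320) = (w - 5)^2*(w^3 - 4*w^2 - 16*w + 64) = (w - 5)^2*(w - 4)*(w^2 - 16) = (w - 5)^2*(w - 4)*(w + 4)*(w - 4)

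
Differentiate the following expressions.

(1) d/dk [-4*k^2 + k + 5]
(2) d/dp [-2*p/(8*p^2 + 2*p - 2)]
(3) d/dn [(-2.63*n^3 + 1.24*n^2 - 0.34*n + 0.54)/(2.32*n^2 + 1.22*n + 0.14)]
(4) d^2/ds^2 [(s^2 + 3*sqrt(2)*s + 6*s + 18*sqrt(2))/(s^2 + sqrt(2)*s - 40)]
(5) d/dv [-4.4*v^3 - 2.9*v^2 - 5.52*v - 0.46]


(1) = 1 - 8*k
(2) = (-4*p^2 + p*(8*p + 1) - p + 1)/(4*p^2 + p - 1)^2
(3) = (-6.1016*n^4 - 6.4172*n^3 + 1.197*n^2 - 2.1584*n - 0.7064)/(5.3824*n^4 + 5.6608*n^3 + 2.138*n^2 + 0.3416*n + 0.0196)
(4) = 4*(sqrt(2)*s^3 + 3*s^3 + 27*sqrt(2)*s^2 + 60*s^2 + 180*sqrt(2)*s + 414*s + 498*sqrt(2) + 920)/(s^6 + 3*sqrt(2)*s^5 - 114*s^4 - 238*sqrt(2)*s^3 + 4560*s^2 + 4800*sqrt(2)*s - 64000)
(5) = -13.2*v^2 - 5.8*v - 5.52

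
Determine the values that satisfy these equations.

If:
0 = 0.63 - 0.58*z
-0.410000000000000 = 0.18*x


Then:
x = -2.28
z = 1.09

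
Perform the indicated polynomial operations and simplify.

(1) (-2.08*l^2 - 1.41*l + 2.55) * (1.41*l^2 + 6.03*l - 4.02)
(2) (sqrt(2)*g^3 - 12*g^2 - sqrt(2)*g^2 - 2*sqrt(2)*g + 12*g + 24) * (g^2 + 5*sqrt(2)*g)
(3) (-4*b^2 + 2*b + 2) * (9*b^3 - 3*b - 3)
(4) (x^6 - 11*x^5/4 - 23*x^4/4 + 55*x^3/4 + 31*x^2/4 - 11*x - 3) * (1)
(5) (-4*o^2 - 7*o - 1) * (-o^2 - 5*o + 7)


(1) = -2.9328*l^4 - 14.5305*l^3 + 3.4548*l^2 + 21.0447*l - 10.251
(2) = sqrt(2)*g^5 - 2*g^4 - sqrt(2)*g^4 - 62*sqrt(2)*g^3 + 2*g^3 + 4*g^2 + 60*sqrt(2)*g^2 + 120*sqrt(2)*g
(3) = -36*b^5 + 18*b^4 + 30*b^3 + 6*b^2 - 12*b - 6
(4) = x^6 - 11*x^5/4 - 23*x^4/4 + 55*x^3/4 + 31*x^2/4 - 11*x - 3
(5) = 4*o^4 + 27*o^3 + 8*o^2 - 44*o - 7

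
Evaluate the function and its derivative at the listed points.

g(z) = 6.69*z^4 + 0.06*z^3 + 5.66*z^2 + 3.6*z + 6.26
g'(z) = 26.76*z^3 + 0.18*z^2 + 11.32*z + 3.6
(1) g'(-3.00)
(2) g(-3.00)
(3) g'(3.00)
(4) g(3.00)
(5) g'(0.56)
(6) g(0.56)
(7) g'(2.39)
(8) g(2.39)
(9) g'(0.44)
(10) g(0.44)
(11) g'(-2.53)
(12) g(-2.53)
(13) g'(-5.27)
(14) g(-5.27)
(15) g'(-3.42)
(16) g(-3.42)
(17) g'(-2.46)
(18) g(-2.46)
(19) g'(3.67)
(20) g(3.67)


(1) = -751.26
(2) = 586.67
(3) = 761.70
(4) = 611.51
(5) = 14.70
(6) = 10.72
(7) = 397.01
(8) = 266.30
(9) = 10.90
(10) = 9.20
(11) = -457.25
(12) = 306.51
(13) = -3967.74
(14) = 5295.93
(15) = -1103.45
(16) = 972.98
(17) = -421.53
(18) = 275.76
(19) = 1370.34
(20) = 1312.31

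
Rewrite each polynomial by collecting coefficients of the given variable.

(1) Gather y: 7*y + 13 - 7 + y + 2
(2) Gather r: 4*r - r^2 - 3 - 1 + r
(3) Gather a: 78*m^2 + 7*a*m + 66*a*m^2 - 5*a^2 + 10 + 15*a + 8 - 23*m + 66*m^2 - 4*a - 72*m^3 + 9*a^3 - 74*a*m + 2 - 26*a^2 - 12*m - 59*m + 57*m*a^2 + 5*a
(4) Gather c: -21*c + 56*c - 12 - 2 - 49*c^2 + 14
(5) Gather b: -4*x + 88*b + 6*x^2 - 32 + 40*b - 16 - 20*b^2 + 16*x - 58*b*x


(1) = 8*y + 8
(2) = -r^2 + 5*r - 4
(3) = 9*a^3 + a^2*(57*m - 31) + a*(66*m^2 - 67*m + 16) - 72*m^3 + 144*m^2 - 94*m + 20
(4) = -49*c^2 + 35*c
(5) = -20*b^2 + b*(128 - 58*x) + 6*x^2 + 12*x - 48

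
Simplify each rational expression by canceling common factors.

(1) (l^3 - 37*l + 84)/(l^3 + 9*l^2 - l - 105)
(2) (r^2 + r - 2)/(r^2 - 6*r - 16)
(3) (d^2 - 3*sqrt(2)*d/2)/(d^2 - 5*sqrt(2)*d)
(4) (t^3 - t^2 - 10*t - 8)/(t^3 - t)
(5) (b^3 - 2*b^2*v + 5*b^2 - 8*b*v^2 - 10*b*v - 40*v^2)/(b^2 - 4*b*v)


(1) = (l - 4)/(l + 5)
(2) = (r - 1)/(r - 8)
(3) = (2*d - 3*sqrt(2))/(2*d - 10*sqrt(2))
(4) = (t^2 - 2*t - 8)/(t^2 - t)
(5) = (b^2 + 2*b*v + 5*b + 10*v)/b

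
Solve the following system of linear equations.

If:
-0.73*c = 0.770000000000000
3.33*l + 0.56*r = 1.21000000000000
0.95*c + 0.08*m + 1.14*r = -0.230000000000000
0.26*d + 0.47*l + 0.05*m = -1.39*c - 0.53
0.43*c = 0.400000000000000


Then:
No Solution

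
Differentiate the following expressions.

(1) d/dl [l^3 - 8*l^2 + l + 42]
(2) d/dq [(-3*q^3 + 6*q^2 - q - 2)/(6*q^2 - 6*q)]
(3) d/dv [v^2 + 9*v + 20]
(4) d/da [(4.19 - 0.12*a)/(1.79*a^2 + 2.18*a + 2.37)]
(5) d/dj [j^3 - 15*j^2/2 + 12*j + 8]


(1) = 3*l^2 - 16*l + 1
(2) = -1/2 - 1/(3*q^2)
(3) = 2*v + 9
(4) = (0.2148*a^2 - 15.0002*a - 9.4186)/(3.2041*a^4 + 7.8044*a^3 + 13.237*a^2 + 10.3332*a + 5.6169)
(5) = 3*j^2 - 15*j + 12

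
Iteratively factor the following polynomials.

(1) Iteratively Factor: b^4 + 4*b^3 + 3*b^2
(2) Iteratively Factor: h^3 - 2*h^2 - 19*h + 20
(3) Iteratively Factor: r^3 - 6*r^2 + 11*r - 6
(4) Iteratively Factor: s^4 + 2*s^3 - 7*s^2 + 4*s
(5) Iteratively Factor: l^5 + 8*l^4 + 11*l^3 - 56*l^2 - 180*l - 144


(1) = (b)*(b^3 + 4*b^2 + 3*b) = b*(b + 1)*(b^2 + 3*b) = b^2*(b + 1)*(b + 3)
(2) = (h + 4)*(h^2 - 6*h + 5) = (h - 1)*(h + 4)*(h - 5)
(3) = (r - 1)*(r^2 - 5*r + 6) = (r - 2)*(r - 1)*(r - 3)
(4) = (s - 1)*(s^3 + 3*s^2 - 4*s) = (s - 1)*(s + 4)*(s^2 - s) = (s - 1)^2*(s + 4)*(s)
(5) = (l + 2)*(l^4 + 6*l^3 - l^2 - 54*l - 72) = (l + 2)^2*(l^3 + 4*l^2 - 9*l - 36) = (l + 2)^2*(l + 3)*(l^2 + l - 12) = (l - 3)*(l + 2)^2*(l + 3)*(l + 4)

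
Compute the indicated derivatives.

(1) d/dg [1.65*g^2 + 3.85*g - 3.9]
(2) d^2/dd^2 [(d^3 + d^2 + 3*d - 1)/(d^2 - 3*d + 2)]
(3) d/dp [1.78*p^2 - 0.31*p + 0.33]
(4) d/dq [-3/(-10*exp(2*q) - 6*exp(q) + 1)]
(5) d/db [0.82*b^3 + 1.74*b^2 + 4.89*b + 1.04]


(1) = 3.3*g + 3.85
(2) = 2*(13*d^3 - 27*d^2 + 3*d + 15)/(d^6 - 9*d^5 + 33*d^4 - 63*d^3 + 66*d^2 - 36*d + 8)
(3) = 3.56*p - 0.31
(4) = (-60*exp(q) - 18)*exp(q)/(10*exp(2*q) + 6*exp(q) - 1)^2
(5) = 2.46*b^2 + 3.48*b + 4.89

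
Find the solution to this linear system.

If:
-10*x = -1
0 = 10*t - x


Then:
t = 1/100
x = 1/10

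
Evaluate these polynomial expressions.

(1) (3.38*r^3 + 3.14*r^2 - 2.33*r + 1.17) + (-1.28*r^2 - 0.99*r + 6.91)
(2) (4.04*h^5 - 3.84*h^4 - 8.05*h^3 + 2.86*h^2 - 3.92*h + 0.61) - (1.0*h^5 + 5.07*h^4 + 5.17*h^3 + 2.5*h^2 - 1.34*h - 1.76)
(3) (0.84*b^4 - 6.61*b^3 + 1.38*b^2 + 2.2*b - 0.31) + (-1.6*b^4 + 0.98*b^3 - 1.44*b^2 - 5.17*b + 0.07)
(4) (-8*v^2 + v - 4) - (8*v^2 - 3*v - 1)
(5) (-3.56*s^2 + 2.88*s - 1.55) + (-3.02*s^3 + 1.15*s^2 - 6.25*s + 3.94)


(1) = 3.38*r^3 + 1.86*r^2 - 3.32*r + 8.08
(2) = 3.04*h^5 - 8.91*h^4 - 13.22*h^3 + 0.36*h^2 - 2.58*h + 2.37
(3) = -0.76*b^4 - 5.63*b^3 - 0.06*b^2 - 2.97*b - 0.24
(4) = -16*v^2 + 4*v - 3
(5) = -3.02*s^3 - 2.41*s^2 - 3.37*s + 2.39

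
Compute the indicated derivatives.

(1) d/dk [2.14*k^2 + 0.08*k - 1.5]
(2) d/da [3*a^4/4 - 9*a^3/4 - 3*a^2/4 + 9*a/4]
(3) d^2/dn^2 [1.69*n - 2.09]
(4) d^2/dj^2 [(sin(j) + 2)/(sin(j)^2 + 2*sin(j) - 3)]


(1) = 4.28*k + 0.08
(2) = 3*a^3 - 27*a^2/4 - 3*a/2 + 9/4
(3) = 0
(4) = -(sin(j)^4 + 7*sin(j)^3 + 35*sin(j)^2 + 61*sin(j) + 40)/((sin(j) - 1)^2*(sin(j) + 3)^3)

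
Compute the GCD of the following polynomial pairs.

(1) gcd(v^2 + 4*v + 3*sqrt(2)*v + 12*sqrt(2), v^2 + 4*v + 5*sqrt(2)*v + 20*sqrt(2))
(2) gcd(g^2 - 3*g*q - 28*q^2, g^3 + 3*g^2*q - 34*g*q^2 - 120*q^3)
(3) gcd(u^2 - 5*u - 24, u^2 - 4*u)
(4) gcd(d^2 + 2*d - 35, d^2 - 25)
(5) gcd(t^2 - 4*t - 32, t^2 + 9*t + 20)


(1) = gcd((v + 4)*(v + 3*sqrt(2)), (v + 4)*(v + 5*sqrt(2))) = v + 4
(2) = gcd((g - 7*q)*(g + 4*q), (g - 6*q)*(g + 4*q)*(g + 5*q)) = g + 4*q
(3) = gcd((u - 8)*(u + 3), u*(u - 4)) = 1
(4) = gcd((d - 5)*(d + 7), (d - 5)*(d + 5)) = d - 5
(5) = t + 4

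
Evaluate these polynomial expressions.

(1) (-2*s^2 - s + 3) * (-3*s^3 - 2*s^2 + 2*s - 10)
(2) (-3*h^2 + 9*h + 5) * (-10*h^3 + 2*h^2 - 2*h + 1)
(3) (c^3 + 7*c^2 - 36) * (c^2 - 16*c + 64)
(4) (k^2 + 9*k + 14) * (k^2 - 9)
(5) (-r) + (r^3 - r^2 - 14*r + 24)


(1) = 6*s^5 + 7*s^4 - 11*s^3 + 12*s^2 + 16*s - 30
(2) = 30*h^5 - 96*h^4 - 26*h^3 - 11*h^2 - h + 5
(3) = c^5 - 9*c^4 - 48*c^3 + 412*c^2 + 576*c - 2304
(4) = k^4 + 9*k^3 + 5*k^2 - 81*k - 126
(5) = r^3 - r^2 - 15*r + 24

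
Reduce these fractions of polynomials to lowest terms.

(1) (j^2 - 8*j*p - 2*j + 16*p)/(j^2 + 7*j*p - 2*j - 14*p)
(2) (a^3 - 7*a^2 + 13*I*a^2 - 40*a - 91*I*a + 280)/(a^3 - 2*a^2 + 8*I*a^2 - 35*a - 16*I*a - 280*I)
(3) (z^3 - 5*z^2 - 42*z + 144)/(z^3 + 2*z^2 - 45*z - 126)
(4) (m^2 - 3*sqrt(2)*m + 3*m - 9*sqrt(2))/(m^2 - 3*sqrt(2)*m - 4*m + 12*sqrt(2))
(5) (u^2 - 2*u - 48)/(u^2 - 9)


(1) = (j - 8*p)/(j + 7*p)
(2) = (a + 5*I)/(a + 5)
(3) = (z^2 - 11*z + 24)/(z^2 - 4*z - 21)
(4) = (m + 3)/(m - 4)
(5) = (u^2 - 2*u - 48)/(u^2 - 9)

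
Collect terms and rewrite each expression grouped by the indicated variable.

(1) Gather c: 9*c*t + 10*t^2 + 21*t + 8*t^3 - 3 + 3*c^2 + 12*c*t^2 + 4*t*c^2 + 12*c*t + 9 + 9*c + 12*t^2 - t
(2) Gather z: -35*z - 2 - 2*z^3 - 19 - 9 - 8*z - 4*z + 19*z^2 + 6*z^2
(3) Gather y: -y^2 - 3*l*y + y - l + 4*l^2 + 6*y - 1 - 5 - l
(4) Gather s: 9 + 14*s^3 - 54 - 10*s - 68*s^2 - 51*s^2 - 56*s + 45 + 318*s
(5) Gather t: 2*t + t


(1) = c^2*(4*t + 3) + c*(12*t^2 + 21*t + 9) + 8*t^3 + 22*t^2 + 20*t + 6
(2) = -2*z^3 + 25*z^2 - 47*z - 30
(3) = 4*l^2 - 2*l - y^2 + y*(7 - 3*l) - 6
(4) = 14*s^3 - 119*s^2 + 252*s
(5) = 3*t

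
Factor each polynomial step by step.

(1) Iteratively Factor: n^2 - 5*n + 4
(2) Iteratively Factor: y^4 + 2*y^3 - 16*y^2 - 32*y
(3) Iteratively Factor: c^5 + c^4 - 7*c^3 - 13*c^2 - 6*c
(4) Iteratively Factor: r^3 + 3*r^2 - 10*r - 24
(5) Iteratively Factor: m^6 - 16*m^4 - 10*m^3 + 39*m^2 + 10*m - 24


(1) = (n - 4)*(n - 1)
(2) = (y)*(y^3 + 2*y^2 - 16*y - 32) = y*(y - 4)*(y^2 + 6*y + 8) = y*(y - 4)*(y + 4)*(y + 2)
(3) = (c + 2)*(c^4 - c^3 - 5*c^2 - 3*c) = c*(c + 2)*(c^3 - c^2 - 5*c - 3) = c*(c - 3)*(c + 2)*(c^2 + 2*c + 1) = c*(c - 3)*(c + 1)*(c + 2)*(c + 1)
(4) = (r + 4)*(r^2 - r - 6) = (r - 3)*(r + 4)*(r + 2)
(5) = (m + 3)*(m^5 - 3*m^4 - 7*m^3 + 11*m^2 + 6*m - 8) = (m - 1)*(m + 3)*(m^4 - 2*m^3 - 9*m^2 + 2*m + 8) = (m - 1)^2*(m + 3)*(m^3 - m^2 - 10*m - 8) = (m - 1)^2*(m + 1)*(m + 3)*(m^2 - 2*m - 8) = (m - 1)^2*(m + 1)*(m + 2)*(m + 3)*(m - 4)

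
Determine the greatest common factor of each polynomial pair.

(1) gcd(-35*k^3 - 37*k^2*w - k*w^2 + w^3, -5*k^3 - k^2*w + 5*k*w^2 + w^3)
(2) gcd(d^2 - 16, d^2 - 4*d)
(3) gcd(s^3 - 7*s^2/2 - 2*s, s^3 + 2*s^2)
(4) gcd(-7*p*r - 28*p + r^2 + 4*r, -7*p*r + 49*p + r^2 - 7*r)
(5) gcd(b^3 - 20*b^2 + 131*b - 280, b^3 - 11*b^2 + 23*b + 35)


(1) = gcd((-7*k + w)*(k + w)*(5*k + w), (-k + w)*(k + w)*(5*k + w)) = 5*k^2 + 6*k*w + w^2
(2) = gcd((d - 4)*(d + 4), d*(d - 4)) = d - 4
(3) = gcd(s*(s - 4)*(s + 1/2), s^2*(s + 2)) = s
(4) = gcd((-7*p + r)*(r + 4), (-7*p + r)*(r - 7)) = 7*p - r
(5) = gcd((b - 8)*(b - 7)*(b - 5), (b - 7)*(b - 5)*(b + 1)) = b^2 - 12*b + 35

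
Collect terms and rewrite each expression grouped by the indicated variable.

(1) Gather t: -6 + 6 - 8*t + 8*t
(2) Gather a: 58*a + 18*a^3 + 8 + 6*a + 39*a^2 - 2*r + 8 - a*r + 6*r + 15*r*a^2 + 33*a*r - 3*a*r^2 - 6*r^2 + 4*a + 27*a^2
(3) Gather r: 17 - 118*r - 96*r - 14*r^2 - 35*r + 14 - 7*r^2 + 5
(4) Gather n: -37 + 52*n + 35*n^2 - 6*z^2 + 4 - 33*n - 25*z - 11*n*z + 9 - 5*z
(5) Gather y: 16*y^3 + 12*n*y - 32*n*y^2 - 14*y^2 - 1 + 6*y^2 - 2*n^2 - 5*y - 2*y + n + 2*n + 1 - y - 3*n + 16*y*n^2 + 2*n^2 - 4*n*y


(1) = 0
(2) = 18*a^3 + a^2*(15*r + 66) + a*(-3*r^2 + 32*r + 68) - 6*r^2 + 4*r + 16
(3) = -21*r^2 - 249*r + 36
(4) = 35*n^2 + n*(19 - 11*z) - 6*z^2 - 30*z - 24
(5) = 16*y^3 + y^2*(-32*n - 8) + y*(16*n^2 + 8*n - 8)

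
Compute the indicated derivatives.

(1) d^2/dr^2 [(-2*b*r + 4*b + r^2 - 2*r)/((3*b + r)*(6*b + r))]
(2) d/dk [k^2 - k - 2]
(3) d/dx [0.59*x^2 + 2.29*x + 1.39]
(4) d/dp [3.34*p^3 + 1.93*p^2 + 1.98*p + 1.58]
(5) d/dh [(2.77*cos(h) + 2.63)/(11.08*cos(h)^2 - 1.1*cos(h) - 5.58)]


(1) = 2*(648*b^4 + 108*b^3*r + 576*b^3 - 54*b^2*r^2 + 216*b^2*r - 11*b*r^3 + 12*b*r^2 - 2*r^3)/(5832*b^6 + 8748*b^5*r + 5346*b^4*r^2 + 1701*b^3*r^3 + 297*b^2*r^4 + 27*b*r^5 + r^6)
(2) = 2*k - 1
(3) = 1.18*x + 2.29
(4) = 10.02*p^2 + 3.86*p + 1.98
(5) = (30.6916*cos(h)^2 + 58.2808*cos(h) + 12.5636)*sin(h)/(122.7664*cos(h)^4 - 24.376*cos(h)^3 - 122.4428*cos(h)^2 + 12.276*cos(h) + 31.1364)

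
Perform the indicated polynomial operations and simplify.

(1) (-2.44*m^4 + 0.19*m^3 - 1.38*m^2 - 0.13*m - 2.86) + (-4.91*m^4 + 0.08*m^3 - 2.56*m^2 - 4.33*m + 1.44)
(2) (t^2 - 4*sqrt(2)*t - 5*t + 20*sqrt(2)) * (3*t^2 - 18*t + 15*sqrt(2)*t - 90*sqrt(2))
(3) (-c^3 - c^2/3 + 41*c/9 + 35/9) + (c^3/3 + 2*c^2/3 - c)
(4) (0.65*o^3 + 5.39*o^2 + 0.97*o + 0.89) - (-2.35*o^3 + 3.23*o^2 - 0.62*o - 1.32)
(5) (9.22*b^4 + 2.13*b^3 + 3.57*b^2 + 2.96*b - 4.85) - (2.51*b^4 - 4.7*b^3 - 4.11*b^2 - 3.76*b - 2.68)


(1) = -7.35*m^4 + 0.27*m^3 - 3.94*m^2 - 4.46*m - 1.42
(2) = 3*t^4 - 33*t^3 + 3*sqrt(2)*t^3 - 33*sqrt(2)*t^2 - 30*t^2 + 90*sqrt(2)*t + 1320*t - 3600
(3) = -2*c^3/3 + c^2/3 + 32*c/9 + 35/9
(4) = 3.0*o^3 + 2.16*o^2 + 1.59*o + 2.21
(5) = 6.71*b^4 + 6.83*b^3 + 7.68*b^2 + 6.72*b - 2.17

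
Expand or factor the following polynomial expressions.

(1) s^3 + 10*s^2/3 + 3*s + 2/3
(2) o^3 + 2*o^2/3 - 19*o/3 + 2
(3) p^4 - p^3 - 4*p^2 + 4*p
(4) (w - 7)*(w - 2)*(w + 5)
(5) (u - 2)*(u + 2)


(1) = (s + 1/3)*(s + 1)*(s + 2)
(2) = (o - 2)*(o - 1/3)*(o + 3)
(3) = p*(p - 2)*(p - 1)*(p + 2)
(4) = w^3 - 4*w^2 - 31*w + 70
(5) = u^2 - 4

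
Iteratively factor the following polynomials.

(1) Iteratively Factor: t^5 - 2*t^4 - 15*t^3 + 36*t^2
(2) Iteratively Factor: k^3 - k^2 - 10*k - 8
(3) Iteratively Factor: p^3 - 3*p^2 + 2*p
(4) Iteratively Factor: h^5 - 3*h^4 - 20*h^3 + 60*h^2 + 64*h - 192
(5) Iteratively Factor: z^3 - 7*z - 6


(1) = (t)*(t^4 - 2*t^3 - 15*t^2 + 36*t) = t*(t + 4)*(t^3 - 6*t^2 + 9*t) = t*(t - 3)*(t + 4)*(t^2 - 3*t) = t^2*(t - 3)*(t + 4)*(t - 3)
(2) = (k - 4)*(k^2 + 3*k + 2) = (k - 4)*(k + 1)*(k + 2)
(3) = (p - 2)*(p^2 - p) = p*(p - 2)*(p - 1)
(4) = (h - 3)*(h^4 - 20*h^2 + 64) = (h - 3)*(h + 2)*(h^3 - 2*h^2 - 16*h + 32) = (h - 4)*(h - 3)*(h + 2)*(h^2 + 2*h - 8) = (h - 4)*(h - 3)*(h - 2)*(h + 2)*(h + 4)
(5) = (z + 2)*(z^2 - 2*z - 3) = (z + 1)*(z + 2)*(z - 3)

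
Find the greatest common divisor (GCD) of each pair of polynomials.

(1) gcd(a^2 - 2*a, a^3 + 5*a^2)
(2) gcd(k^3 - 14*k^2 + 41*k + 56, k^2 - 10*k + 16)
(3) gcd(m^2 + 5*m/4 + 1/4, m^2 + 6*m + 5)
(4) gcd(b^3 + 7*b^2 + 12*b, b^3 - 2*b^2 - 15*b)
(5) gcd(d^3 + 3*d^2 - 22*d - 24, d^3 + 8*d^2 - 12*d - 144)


(1) = a
(2) = k - 8
(3) = gcd((m + 1/4)*(m + 1), (m + 1)*(m + 5)) = m + 1
(4) = gcd(b*(b + 3)*(b + 4), b*(b - 5)*(b + 3)) = b^2 + 3*b
(5) = d^2 + 2*d - 24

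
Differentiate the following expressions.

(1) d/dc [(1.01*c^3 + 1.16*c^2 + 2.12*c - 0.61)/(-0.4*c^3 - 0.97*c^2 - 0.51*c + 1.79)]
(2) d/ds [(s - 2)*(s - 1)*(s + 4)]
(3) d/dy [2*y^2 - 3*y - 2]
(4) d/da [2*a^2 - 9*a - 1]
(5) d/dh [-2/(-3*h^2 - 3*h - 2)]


(1) = (-0.5157*c^4 + 0.6658*c^3 + 6.1565*c^2 + 2.9694*c + 3.4837)/(0.16*c^6 + 0.776*c^5 + 1.3489*c^4 - 0.4426*c^3 - 3.2125*c^2 - 1.8258*c + 3.2041)
(2) = 3*s^2 + 2*s - 10
(3) = 4*y - 3
(4) = 4*a - 9
(5) = 6*(-2*h - 1)/(3*h^2 + 3*h + 2)^2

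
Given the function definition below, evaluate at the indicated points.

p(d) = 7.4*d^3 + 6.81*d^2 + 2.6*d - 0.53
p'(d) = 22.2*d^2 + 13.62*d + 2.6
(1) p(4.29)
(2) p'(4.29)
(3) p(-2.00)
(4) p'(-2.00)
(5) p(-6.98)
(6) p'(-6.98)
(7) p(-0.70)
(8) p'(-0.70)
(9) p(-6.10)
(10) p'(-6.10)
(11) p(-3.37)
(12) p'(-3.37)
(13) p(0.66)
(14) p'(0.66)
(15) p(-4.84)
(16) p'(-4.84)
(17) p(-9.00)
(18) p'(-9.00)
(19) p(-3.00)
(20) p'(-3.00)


(1) = 720.21
(2) = 469.60
(3) = -37.69
(4) = 64.16
(5) = -2203.40
(6) = 989.13
(7) = -1.55
(8) = 3.94
(9) = -1442.65
(10) = 745.58
(11) = -215.17
(12) = 208.82
(13) = 6.28
(14) = 21.26
(15) = -692.60
(16) = 456.73
(17) = -4866.92
(18) = 1678.22
(19) = -146.84
(20) = 161.54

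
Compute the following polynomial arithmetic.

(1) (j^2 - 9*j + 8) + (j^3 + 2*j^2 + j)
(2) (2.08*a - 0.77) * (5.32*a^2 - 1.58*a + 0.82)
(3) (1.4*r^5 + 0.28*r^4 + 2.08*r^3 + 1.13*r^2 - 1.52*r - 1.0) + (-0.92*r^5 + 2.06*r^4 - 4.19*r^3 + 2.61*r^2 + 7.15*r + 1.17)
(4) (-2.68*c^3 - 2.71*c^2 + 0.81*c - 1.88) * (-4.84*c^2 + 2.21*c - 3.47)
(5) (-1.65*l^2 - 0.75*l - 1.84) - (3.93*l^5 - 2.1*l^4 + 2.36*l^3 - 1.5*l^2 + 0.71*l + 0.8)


(1) = j^3 + 3*j^2 - 8*j + 8
(2) = 11.0656*a^3 - 7.3828*a^2 + 2.9222*a - 0.6314
(3) = 0.48*r^5 + 2.34*r^4 - 2.11*r^3 + 3.74*r^2 + 5.63*r + 0.17
(4) = 12.9712*c^5 + 7.1936*c^4 - 0.6099*c^3 + 20.293*c^2 - 6.9655*c + 6.5236
(5) = -3.93*l^5 + 2.1*l^4 - 2.36*l^3 - 0.15*l^2 - 1.46*l - 2.64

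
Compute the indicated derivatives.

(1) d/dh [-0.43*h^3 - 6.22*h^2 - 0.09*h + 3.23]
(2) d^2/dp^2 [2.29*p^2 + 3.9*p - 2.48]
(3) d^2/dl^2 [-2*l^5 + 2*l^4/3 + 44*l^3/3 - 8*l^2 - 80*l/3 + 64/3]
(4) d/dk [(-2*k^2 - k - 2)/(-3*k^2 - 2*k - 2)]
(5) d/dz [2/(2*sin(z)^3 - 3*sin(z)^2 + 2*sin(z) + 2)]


(1) = -1.29*h^2 - 12.44*h - 0.09
(2) = 4.58000000000000
(3) = -40*l^3 + 8*l^2 + 88*l - 16
(4) = (k^2 - 4*k - 2)/(9*k^4 + 12*k^3 + 16*k^2 + 8*k + 4)
(5) = 4*(-3*sin(z)^2 + 3*sin(z) - 1)*cos(z)/(2*sin(z)^3 - 3*sin(z)^2 + 2*sin(z) + 2)^2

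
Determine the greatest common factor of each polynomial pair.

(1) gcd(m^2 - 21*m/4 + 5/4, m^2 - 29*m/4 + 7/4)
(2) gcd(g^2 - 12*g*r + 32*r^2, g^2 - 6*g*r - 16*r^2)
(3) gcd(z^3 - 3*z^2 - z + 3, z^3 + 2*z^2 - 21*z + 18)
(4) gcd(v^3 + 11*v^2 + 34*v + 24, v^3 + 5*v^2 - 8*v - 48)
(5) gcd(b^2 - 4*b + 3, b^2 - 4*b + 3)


(1) = m - 1/4
(2) = gcd((g - 8*r)*(g - 4*r), (g - 8*r)*(g + 2*r)) = -g + 8*r
(3) = gcd((z - 3)*(z - 1)*(z + 1), (z - 3)*(z - 1)*(z + 6)) = z^2 - 4*z + 3
(4) = gcd((v + 1)*(v + 4)*(v + 6), (v - 3)*(v + 4)^2) = v + 4
(5) = b^2 - 4*b + 3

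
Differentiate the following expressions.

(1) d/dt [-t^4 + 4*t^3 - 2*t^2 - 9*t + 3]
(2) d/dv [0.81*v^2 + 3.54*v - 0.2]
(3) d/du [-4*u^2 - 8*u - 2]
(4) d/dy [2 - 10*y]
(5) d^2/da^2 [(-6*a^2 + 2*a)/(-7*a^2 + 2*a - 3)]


(1) = -4*t^3 + 12*t^2 - 4*t - 9
(2) = 1.62*v + 3.54
(3) = -8*u - 8
(4) = -10
(5) = 28*(-a^3 - 27*a^2 + 9*a + 3)/(343*a^6 - 294*a^5 + 525*a^4 - 260*a^3 + 225*a^2 - 54*a + 27)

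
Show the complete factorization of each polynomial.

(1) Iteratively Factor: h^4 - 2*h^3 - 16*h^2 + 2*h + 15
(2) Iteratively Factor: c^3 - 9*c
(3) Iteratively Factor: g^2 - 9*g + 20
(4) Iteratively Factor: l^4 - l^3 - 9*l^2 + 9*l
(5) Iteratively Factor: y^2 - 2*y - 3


(1) = (h + 1)*(h^3 - 3*h^2 - 13*h + 15) = (h - 5)*(h + 1)*(h^2 + 2*h - 3) = (h - 5)*(h - 1)*(h + 1)*(h + 3)
(2) = (c + 3)*(c^2 - 3*c) = c*(c + 3)*(c - 3)
(3) = (g - 5)*(g - 4)
(4) = (l)*(l^3 - l^2 - 9*l + 9) = l*(l - 1)*(l^2 - 9) = l*(l - 3)*(l - 1)*(l + 3)
(5) = (y - 3)*(y + 1)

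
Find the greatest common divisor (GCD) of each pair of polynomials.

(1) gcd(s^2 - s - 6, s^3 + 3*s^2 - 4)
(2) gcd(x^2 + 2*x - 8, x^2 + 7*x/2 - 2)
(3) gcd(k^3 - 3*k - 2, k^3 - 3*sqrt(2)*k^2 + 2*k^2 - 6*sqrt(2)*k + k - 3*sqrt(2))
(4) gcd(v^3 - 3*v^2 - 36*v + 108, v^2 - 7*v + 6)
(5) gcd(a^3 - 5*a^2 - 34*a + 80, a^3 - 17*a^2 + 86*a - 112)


(1) = s + 2
(2) = x + 4
(3) = k^2 + 2*k + 1
(4) = v - 6
(5) = gcd((a - 8)*(a - 2)*(a + 5), (a - 8)*(a - 7)*(a - 2)) = a^2 - 10*a + 16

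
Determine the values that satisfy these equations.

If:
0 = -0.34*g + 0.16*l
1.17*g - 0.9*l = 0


Then:
g = 0.00
l = 0.00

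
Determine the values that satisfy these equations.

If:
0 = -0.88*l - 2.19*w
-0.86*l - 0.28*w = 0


Then:
l = 0.00
w = 0.00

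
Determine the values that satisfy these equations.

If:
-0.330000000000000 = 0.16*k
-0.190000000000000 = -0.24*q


Then:
k = -2.06
q = 0.79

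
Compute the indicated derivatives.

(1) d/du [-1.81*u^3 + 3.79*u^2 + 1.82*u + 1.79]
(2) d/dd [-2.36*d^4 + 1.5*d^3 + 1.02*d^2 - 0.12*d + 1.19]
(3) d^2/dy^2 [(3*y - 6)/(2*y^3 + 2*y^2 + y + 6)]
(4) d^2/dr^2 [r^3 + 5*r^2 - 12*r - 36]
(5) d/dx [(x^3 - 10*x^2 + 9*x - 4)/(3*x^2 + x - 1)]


(1) = -5.43*u^2 + 7.58*u + 1.82
(2) = -9.44*d^3 + 4.5*d^2 + 2.04*d - 0.12
(3) = 6*((y - 2)*(6*y^2 + 4*y + 1)^2 - (6*y^2 + 4*y + 2*(y - 2)*(3*y + 1) + 1)*(2*y^3 + 2*y^2 + y + 6))/(2*y^3 + 2*y^2 + y + 6)^3
(4) = 6*r + 10
(5) = (3*x^4 + 2*x^3 - 40*x^2 + 44*x - 5)/(9*x^4 + 6*x^3 - 5*x^2 - 2*x + 1)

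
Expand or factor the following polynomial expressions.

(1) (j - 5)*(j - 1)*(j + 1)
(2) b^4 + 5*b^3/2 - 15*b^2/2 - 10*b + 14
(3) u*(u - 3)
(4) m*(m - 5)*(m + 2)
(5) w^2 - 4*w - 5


(1) = j^3 - 5*j^2 - j + 5
(2) = (b - 2)*(b - 1)*(b + 2)*(b + 7/2)
(3) = u^2 - 3*u
(4) = m^3 - 3*m^2 - 10*m
(5) = (w - 5)*(w + 1)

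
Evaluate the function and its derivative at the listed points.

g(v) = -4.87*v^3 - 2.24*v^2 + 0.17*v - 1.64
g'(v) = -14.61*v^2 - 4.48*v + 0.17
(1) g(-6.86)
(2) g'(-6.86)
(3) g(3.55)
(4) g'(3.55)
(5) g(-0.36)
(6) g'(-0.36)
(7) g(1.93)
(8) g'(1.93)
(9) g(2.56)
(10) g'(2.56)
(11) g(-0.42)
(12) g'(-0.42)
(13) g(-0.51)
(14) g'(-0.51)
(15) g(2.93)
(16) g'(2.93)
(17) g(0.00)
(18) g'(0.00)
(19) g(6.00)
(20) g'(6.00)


(1) = 1463.96
(2) = -656.64
(3) = -247.14
(4) = -199.86
(5) = -1.76
(6) = -0.11
(7) = -44.67
(8) = -62.90
(9) = -97.59
(10) = -107.05
(11) = -1.75
(12) = -0.53
(13) = -1.66
(14) = -1.35
(15) = -142.87
(16) = -138.38
(17) = -1.64
(18) = 0.17
(19) = -1133.18
(20) = -552.67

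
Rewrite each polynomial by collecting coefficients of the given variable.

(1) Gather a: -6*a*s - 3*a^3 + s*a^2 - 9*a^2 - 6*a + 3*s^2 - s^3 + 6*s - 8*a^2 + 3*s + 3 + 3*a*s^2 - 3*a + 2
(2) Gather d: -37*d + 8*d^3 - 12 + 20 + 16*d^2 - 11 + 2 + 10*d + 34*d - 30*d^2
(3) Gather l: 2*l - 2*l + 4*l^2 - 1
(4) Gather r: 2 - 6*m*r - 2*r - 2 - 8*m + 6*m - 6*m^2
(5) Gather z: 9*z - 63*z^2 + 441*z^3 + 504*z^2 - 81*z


(1) = -3*a^3 + a^2*(s - 17) + a*(3*s^2 - 6*s - 9) - s^3 + 3*s^2 + 9*s + 5
(2) = 8*d^3 - 14*d^2 + 7*d - 1
(3) = 4*l^2 - 1
(4) = -6*m^2 - 2*m + r*(-6*m - 2)
(5) = 441*z^3 + 441*z^2 - 72*z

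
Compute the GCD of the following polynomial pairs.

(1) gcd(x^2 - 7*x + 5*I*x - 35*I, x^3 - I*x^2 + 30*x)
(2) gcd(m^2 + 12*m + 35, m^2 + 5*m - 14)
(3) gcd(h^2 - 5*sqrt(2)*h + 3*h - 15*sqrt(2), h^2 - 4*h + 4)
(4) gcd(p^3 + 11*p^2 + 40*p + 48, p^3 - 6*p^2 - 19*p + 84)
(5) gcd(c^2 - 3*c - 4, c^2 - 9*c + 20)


(1) = x + 5*I
(2) = gcd((m + 5)*(m + 7), (m - 2)*(m + 7)) = m + 7
(3) = 1
(4) = gcd((p + 3)*(p + 4)^2, (p - 7)*(p - 3)*(p + 4)) = p + 4
(5) = c - 4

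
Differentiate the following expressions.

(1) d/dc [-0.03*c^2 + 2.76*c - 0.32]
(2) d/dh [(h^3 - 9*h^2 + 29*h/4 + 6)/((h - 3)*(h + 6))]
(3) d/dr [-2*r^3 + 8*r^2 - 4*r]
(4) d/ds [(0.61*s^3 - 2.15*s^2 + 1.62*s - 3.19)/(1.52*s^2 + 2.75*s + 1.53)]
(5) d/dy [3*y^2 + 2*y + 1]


(1) = 2.76 - 0.06*c
(2) = (4*h^4 + 24*h^3 - 353*h^2 + 1248*h - 594)/(4*(h^4 + 6*h^3 - 27*h^2 - 108*h + 324))
(3) = -6*r^2 + 16*r - 4
(4) = (0.9272*s^4 + 3.355*s^3 - 5.575*s^2 + 3.1186*s + 11.2511)/(2.3104*s^4 + 8.36*s^3 + 12.2137*s^2 + 8.415*s + 2.3409)
(5) = 6*y + 2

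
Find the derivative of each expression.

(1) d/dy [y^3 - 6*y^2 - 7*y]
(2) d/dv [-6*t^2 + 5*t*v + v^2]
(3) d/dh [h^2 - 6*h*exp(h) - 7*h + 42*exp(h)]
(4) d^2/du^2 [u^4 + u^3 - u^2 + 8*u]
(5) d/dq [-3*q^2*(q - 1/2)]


(1) = 3*y^2 - 12*y - 7
(2) = 5*t + 2*v
(3) = -6*h*exp(h) + 2*h + 36*exp(h) - 7
(4) = 12*u^2 + 6*u - 2
(5) = 3*q*(1 - 3*q)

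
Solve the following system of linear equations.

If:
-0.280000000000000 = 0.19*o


Then:
o = -1.47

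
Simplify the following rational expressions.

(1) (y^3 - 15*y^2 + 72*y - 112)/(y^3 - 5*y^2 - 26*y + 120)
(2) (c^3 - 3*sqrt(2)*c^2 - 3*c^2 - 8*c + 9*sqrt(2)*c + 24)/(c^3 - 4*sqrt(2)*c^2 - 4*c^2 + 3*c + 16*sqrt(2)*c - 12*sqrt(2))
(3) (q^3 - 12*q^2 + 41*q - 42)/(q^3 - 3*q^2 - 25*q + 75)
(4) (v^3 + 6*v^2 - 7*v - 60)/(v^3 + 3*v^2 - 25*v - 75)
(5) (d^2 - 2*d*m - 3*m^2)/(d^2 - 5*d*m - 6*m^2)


(1) = (y^2 - 11*y + 28)/(y^2 - y - 30)
(2) = (c + sqrt(2))/(c - 1)
(3) = (q^2 - 9*q + 14)/(q^2 - 25)
(4) = (v^2 + v - 12)/(v^2 - 2*v - 15)
(5) = (d - 3*m)/(d - 6*m)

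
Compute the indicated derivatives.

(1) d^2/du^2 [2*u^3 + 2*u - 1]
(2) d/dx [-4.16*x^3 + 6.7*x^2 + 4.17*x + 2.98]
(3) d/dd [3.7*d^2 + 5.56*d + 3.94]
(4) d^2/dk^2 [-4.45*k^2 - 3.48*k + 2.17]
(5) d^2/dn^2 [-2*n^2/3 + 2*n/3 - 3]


(1) = 12*u
(2) = -12.48*x^2 + 13.4*x + 4.17
(3) = 7.4*d + 5.56
(4) = -8.90000000000000
(5) = -4/3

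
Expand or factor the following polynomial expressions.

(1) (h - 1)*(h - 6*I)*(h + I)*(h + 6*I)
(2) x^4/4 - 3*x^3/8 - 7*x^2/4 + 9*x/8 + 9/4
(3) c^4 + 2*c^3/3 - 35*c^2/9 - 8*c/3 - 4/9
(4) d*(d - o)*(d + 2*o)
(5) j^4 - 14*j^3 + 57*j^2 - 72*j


(1) = h^4 - h^3 + I*h^3 + 36*h^2 - I*h^2 - 36*h + 36*I*h - 36*I
(2) = (x/2 + 1/2)*(x/2 + 1)*(x - 3)*(x - 3/2)
(3) = (c - 2)*(c + 1/3)^2*(c + 2)
(4) = d^3 + d^2*o - 2*d*o^2
(5) = j*(j - 8)*(j - 3)^2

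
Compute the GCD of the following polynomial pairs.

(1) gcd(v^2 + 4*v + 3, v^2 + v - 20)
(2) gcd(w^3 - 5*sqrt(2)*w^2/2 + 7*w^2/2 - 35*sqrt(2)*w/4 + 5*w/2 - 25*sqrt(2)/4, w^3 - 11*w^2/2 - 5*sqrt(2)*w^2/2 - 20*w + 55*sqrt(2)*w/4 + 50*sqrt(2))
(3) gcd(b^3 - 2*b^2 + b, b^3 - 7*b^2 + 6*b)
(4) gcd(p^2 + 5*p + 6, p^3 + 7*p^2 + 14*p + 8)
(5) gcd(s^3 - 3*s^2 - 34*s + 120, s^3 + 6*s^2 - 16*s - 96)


(1) = 1
(2) = w^2 + w*(5/2 - 5*sqrt(2)/2) - 25*sqrt(2)/4
(3) = b^2 - b
(4) = gcd((p + 2)*(p + 3), (p + 1)*(p + 2)*(p + 4)) = p + 2
(5) = s^2 + 2*s - 24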